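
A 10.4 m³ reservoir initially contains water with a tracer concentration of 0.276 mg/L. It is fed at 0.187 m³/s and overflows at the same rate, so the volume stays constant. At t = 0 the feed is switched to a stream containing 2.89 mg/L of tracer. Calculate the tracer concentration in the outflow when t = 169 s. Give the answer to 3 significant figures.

Species balance on the tank: V dC/dt = Q(C_in − C).
So dC/dt = (C_in − C)/τ with τ = V/Q = 10.4/0.187 = 55.615 s.
Solution: C(t) = C_in + (C₀ − C_in) e^(−t/τ).
C(169) = 2.89 + (0.276 − 2.89)·e^(−169/55.615) = 2.89 + (-2.6140)·0.047895 = 2.7648 mg/L.

2.76 mg/L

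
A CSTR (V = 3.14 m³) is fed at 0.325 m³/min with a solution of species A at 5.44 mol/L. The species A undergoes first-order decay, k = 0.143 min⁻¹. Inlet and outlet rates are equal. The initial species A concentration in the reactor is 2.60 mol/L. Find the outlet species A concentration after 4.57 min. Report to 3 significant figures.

2.39 mol/L

V dC/dt = Q(C_in − C) − k V C.
dC/dt = (Q/V) C_in − (Q/V + k) C; effective rate a = Q/V + k = 0.10350 + 0.143 = 0.24650 min⁻¹.
C_ss = Q C_in/(Q + kV) = 2.2842 mol/L; C(t) = C_ss + (C₀ − C_ss) e^(−a t).
C(4.57) = 2.2842 + (0.31582)·e^(−0.24650·4.57) = 2.2842 + (0.31582)·0.32416 = 2.3866 mol/L.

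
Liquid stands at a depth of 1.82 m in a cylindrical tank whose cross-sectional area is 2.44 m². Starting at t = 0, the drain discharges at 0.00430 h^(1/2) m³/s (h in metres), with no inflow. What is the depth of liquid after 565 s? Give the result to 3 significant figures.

0.725 m

Mass balance (ρ constant): A dh/dt = −0.00430 √h.
Separate and integrate: 2(√h − √h₀) = −(0.00430/A) t.
√h = √1.82 − 0.00430·565/(2·2.44) = 1.3491 − 0.49785 = 0.85123.
h = 0.85123² = 0.72458 m.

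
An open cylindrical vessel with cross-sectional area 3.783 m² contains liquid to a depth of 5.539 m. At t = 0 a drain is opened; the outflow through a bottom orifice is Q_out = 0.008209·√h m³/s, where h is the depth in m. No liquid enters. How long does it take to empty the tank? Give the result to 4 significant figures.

Accumulation of liquid (constant cross-section A): A dh/dt = −0.008209 √h.
∫ h^(−1/2) dh = −(0.008209/A) ∫ dt, giving 2√h = 2√h₀ − (0.008209/A) t.
Set h = 0: 2√h₀ = (0.008209/A) t_empty ⇒ t_empty = 2A√h₀/0.008209.
t_empty = 2·3.783·√5.539/0.008209 = 7.56600·2.35351/0.008209 = 2169.16 s.

2169 s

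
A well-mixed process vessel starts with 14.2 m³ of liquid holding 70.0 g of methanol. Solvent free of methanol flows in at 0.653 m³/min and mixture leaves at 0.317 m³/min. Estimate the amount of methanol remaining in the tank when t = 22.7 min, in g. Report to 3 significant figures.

46.7 g

Total volume: dV/dt = Q_in − Q_out = 0.33600 m³/min, so V(t) = 14.2 + 0.33600 t and V(22.7) = 21.827 m³.
Species balance (pure solvent in): dm/dt = −Q_out · m/V(t).
dm/m = −Q_out dt/(V₀ + 0.33600 t); integrating gives ln(m/m₀) = −(Q_out/(Q_in−Q_out)) ln(V/V₀).
m = m₀ (V₀/V)^(Q_out/(Q_in−Q_out)) = 70.0 × (14.2/21.827)^(0.94345) = 46.660 g.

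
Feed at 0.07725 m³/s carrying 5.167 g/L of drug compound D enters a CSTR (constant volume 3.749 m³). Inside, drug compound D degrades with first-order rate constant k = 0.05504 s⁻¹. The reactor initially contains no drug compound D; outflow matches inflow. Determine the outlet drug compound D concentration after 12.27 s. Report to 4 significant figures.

0.8511 g/L

Accumulation = in − out − consumed: V dC/dt = Q C_in − Q C − k V C.
dC/dt = (Q/V) C_in − (Q/V + k) C; effective rate a = Q/V + k = 0.0206055 + 0.05504 = 0.0756455 s⁻¹.
C_ss = Q C_in/(Q + kV) = 1.40747 g/L; C(t) = C_ss + (C₀ − C_ss) e^(−a t).
C(12.27) = 1.40747 + (-1.40747)·e^(−0.0756455·12.27) = 1.40747 + (-1.40747)·0.395276 = 0.851129 g/L.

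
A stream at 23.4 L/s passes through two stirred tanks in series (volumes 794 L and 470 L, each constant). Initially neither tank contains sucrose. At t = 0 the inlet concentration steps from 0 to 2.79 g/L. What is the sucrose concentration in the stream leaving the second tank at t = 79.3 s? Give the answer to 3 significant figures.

2.21 g/L

Time constants: τᵢ = Vᵢ/Q for each well-mixed tank.
τ₁ = 794/23.4 = 33.932 s; τ₂ = 470/23.4 = 20.085 s.
Tank 1: C₁ = C_in(1 − e^(−t/τ₁)). Tank 2 (τ₁ ≠ τ₂): C₂ = C_in[1 − (τ₁ e^(−t/τ₁) − τ₂ e^(−t/τ₂))/(τ₁ − τ₂)].
At t = 79.3: e^(−t/τ₁) = 0.096612, e^(−t/τ₂) = 0.019291.
C₂ = 2.79·[1 − (33.932·0.096612 − 20.085·0.019291)/(13.846)] = 2.79·0.79122 = 2.2075 g/L.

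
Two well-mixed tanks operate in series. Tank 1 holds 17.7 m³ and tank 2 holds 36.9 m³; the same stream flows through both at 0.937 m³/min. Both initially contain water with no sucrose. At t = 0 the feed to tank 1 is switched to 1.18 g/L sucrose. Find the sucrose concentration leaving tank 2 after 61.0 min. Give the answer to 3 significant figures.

0.741 g/L

Time constants: τᵢ = Vᵢ/Q for each well-mixed tank.
τ₁ = 17.7/0.937 = 18.890 min; τ₂ = 36.9/0.937 = 39.381 min.
Solving the cascade with C₁(0)=C₂(0)=0 gives C₂(t) = C_in[1 − (τ₁ e^(−t/τ₁) − τ₂ e^(−t/τ₂))/(τ₁ − τ₂)].
At t = 61.0: e^(−t/τ₁) = 0.039589, e^(−t/τ₂) = 0.21247.
C₂ = 1.18·[1 − (18.890·0.039589 − 39.381·0.21247)/(-20.491)] = 1.18·0.62816 = 0.74123 g/L.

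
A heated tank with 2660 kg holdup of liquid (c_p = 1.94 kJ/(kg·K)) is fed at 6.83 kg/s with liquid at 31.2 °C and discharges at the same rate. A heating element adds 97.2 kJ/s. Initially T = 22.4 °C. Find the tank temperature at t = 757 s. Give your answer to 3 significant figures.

36.2 °C

M c_p dT/dt = ṁ c_p (T_in − T) + Q̇.
Rearrange: dT/dt = (T_ss − T)/τ with τ = M/ṁ = 389.46 s and T_ss = T_in + Q̇/(ṁ c_p) = 38.536 °C.
T approaches T_ss exponentially: T(t) = T_ss + (T₀ − T_ss) e^(−t/τ).
T(757) = 38.536 + (-16.136)·e^(−757/389.46) = 38.536 + (-16.136)·0.14317 = 36.226 °C.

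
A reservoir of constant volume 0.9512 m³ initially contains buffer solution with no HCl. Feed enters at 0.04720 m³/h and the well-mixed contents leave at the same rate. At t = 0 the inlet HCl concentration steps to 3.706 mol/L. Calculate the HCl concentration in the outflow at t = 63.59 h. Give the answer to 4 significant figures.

Mass balance on the solute (V constant): V dC/dt = Q(C_in − C).
Time constant τ = V/Q = 0.9512/0.04720 = 20.1525 h.
Solution: C(t) = C_in + (C₀ − C_in) e^(−t/τ).
C(63.59) = 3.706 + (0 − 3.706)·e^(−63.59/20.1525) = 3.706 + (-3.70600)·0.0426199 = 3.54805 mol/L.

3.548 mol/L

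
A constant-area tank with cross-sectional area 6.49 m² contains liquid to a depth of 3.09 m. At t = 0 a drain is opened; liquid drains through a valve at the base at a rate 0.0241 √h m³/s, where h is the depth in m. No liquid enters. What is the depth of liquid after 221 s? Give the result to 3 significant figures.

1.82 m

With no inflow, A dh/dt = −0.0241 √h.
This is separable: 2 d(√h)/dt = −0.0241/A, so √h = √h₀ − (0.0241/(2A)) t.
√h = √3.09 − 0.0241·221/(2·6.49) = 1.7578 − 0.41033 = 1.3475.
h = 1.3475² = 1.8158 m.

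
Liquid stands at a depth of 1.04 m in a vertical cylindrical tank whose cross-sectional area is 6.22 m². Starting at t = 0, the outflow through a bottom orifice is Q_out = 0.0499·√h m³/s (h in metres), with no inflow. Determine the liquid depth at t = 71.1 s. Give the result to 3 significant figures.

0.540 m

With no inflow, A dh/dt = −0.0499 √h.
∫ h^(−1/2) dh = −(0.0499/A) ∫ dt, giving 2√h = 2√h₀ − (0.0499/A) t.
√h = √1.04 − 0.0499·71.1/(2·6.22) = 1.0198 − 0.28520 = 0.73460.
h = 0.73460² = 0.53964 m.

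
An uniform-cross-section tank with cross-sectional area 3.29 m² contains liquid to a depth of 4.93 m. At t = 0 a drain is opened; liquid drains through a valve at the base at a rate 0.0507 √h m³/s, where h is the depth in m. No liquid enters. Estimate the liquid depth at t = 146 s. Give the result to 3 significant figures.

Mass balance (ρ constant): A dh/dt = −0.0507 √h.
This is separable: 2 d(√h)/dt = −0.0507/A, so √h = √h₀ − (0.0507/(2A)) t.
√h = √4.93 − 0.0507·146/(2·3.29) = 2.2204 − 1.1250 = 1.0954.
h = 1.0954² = 1.1999 m.

1.20 m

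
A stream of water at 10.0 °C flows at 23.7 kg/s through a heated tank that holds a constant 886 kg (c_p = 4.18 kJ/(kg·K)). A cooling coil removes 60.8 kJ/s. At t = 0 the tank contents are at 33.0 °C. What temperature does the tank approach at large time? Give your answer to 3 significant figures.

9.39 °C

Energy balance: M c_p dT/dt = ṁ c_p (T_in − T) − 60.8.
At steady state dT/dt = 0 ⇒ T_ss = T_in − Q̇/(ṁ c_p) = 10.0 − 60.8/(23.7·4.18) = 9.3863 °C.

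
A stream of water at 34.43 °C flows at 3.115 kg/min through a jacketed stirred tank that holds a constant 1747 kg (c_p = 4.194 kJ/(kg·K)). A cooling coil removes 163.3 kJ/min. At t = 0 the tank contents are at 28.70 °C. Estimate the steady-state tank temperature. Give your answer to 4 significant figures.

Energy balance: M c_p dT/dt = ṁ c_p (T_in − T) − 163.3.
At steady state dT/dt = 0 ⇒ T_ss = T_in − Q̇/(ṁ c_p) = 34.43 − 163.3/(3.115·4.194) = 21.9303 °C.

21.93 °C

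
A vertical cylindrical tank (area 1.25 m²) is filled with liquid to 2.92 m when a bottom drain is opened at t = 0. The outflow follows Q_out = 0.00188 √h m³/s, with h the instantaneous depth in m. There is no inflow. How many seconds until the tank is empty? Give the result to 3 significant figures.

2270 s

A dh/dt = −Q_out = −0.00188 √h.
Separate and integrate: 2(√h − √h₀) = −(0.00188/A) t.
Set h = 0: 2√h₀ = (0.00188/A) t_empty ⇒ t_empty = 2A√h₀/0.00188.
t_empty = 2·1.25·√2.92/0.00188 = 2.5000·1.7088/0.00188 = 2272.3 s.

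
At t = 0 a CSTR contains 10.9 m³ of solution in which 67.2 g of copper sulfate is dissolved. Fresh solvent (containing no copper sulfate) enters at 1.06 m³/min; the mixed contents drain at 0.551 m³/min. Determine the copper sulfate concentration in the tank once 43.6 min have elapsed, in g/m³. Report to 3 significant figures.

0.610 g/m³

Total volume: dV/dt = Q_in − Q_out = 0.50900 m³/min, so V(t) = 10.9 + 0.50900 t and V(43.6) = 33.092 m³.
No copper sulfate enters, so dm/dt = −Q_out · (m/V).
dm/m = −Q_out dt/(V₀ + 0.50900 t); integrating gives ln(m/m₀) = −(Q_out/(Q_in−Q_out)) ln(V/V₀).
m = m₀ (V₀/V)^(Q_out/(Q_in−Q_out)) = 67.2 × (10.9/33.092)^(1.0825) = 20.196 g.
C = m/V = 20.196/33.092 = 0.61030 g/m³.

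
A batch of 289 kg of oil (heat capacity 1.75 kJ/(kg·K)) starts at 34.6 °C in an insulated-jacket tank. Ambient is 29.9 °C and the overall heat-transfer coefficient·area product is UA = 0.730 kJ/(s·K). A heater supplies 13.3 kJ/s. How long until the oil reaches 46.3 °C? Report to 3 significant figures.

1390 s

Unsteady energy balance on the tank contents: M c_p dT/dt = −UA(T − T_amb) + Q̇.
τ = M c_p/UA = 692.81 s; T_ss = T_amb + Q̇/UA = 29.9 + 13.3/0.730 = 48.119 °C.
T(t) = T_ss + (T₀ − T_ss)e^(−t/τ); set T = 46.3:
t = −τ ln[(T − T_ss)/(T₀ − T_ss)] = −692.81 · ln(0.13456) = 1389.6 s.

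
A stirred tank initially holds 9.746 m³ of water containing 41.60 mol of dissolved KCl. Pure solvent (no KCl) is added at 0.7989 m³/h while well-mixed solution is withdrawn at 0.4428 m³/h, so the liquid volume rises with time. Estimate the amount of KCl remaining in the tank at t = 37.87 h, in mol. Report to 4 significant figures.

Let m(t) be the amount of KCl. Volume: V(t) = V₀ + (Q_in − Q_out) t = 9.746 + 0.356100 t; V(37.87) = 23.2315 m³.
No KCl enters, so dm/dt = −Q_out · (m/V).
Separate: dm/m = −Q_out dt/V(t) ⇒ ln(m/m₀) = −(Q_out/(Q_in−Q_out)) ln(V/V₀).
m = m₀ (V₀/V)^(Q_out/(Q_in−Q_out)) = 41.60 × (9.746/23.2315)^(1.24347) = 14.1251 mol.

14.13 mol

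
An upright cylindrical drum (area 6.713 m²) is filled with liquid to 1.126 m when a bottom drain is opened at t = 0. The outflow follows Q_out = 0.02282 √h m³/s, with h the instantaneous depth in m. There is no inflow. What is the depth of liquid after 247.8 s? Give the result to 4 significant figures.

A dh/dt = −Q_out = −0.02282 √h.
This is separable: 2 d(√h)/dt = −0.02282/A, so √h = √h₀ − (0.02282/(2A)) t.
√h = √1.126 − 0.02282·247.8/(2·6.713) = 1.06113 − 0.421182 = 0.639949.
h = 0.639949² = 0.409535 m.

0.4095 m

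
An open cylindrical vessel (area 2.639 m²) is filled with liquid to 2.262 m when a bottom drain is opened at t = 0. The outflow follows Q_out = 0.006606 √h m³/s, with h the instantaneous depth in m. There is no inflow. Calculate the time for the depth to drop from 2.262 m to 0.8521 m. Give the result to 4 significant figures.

464.1 s

A dh/dt = −Q_out = −0.006606 √h.
∫ h^(−1/2) dh = −(0.006606/A) ∫ dt, giving 2√h = 2√h₀ − (0.006606/A) t.
t = 2A(√h₀ − √h)/0.006606 = 2·2.639·(√2.262 − √0.8521)/0.006606
  = 5.27800 × (1.50399 − 0.923093) / 0.006606 = 464.124 s.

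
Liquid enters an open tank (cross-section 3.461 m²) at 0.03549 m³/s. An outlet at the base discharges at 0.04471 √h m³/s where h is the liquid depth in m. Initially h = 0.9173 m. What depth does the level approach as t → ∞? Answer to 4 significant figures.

0.6301 m

A dh/dt = Q_in − 0.04471 √h. Steady state requires inflow = outflow:
Q_in = 0.04471 √h_ss ⇒ √h_ss = 0.03549/0.04471 = 0.793782.
h_ss = 0.793782² = 0.630090 m. (Since h₀ = 0.9173 m > h_ss, the level will fall toward this value.)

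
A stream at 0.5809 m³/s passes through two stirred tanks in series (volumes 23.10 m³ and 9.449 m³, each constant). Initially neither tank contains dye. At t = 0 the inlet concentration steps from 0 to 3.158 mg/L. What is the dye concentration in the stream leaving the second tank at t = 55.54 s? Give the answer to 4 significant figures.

1.908 mg/L

Time constants: τᵢ = Vᵢ/Q for each well-mixed tank.
τ₁ = 23.10/0.5809 = 39.7659 s; τ₂ = 9.449/0.5809 = 16.2661 s.
Tank 1: C₁ = C_in(1 − e^(−t/τ₁)). Tank 2 (τ₁ ≠ τ₂): C₂ = C_in[1 − (τ₁ e^(−t/τ₁) − τ₂ e^(−t/τ₂))/(τ₁ − τ₂)].
At t = 55.54: e^(−t/τ₁) = 0.247418, e^(−t/τ₂) = 0.0328943.
C₂ = 3.158·[1 − (39.7659·0.247418 − 16.2661·0.0328943)/(23.4997)] = 3.158·0.604092 = 1.90772 mg/L.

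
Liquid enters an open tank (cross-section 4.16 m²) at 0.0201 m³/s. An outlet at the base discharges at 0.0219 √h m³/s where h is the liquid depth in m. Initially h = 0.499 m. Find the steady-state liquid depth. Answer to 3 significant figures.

0.842 m

Accumulation of liquid (constant cross-section A): A dh/dt = Q_in − 0.0219 √h. At steady state dh/dt = 0:
Q_in = 0.0219 √h_ss ⇒ √h_ss = 0.0201/0.0219 = 0.91781.
h_ss = 0.91781² = 0.84237 m. (Since h₀ = 0.499 m < h_ss, the level will rise toward this value.)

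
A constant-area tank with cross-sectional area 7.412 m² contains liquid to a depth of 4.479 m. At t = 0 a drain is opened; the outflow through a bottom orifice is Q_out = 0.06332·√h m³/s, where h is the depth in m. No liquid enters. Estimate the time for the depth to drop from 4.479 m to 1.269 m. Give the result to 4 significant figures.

With no inflow, A dh/dt = −0.06332 √h.
This is separable: 2 d(√h)/dt = −0.06332/A, so √h = √h₀ − (0.06332/(2A)) t.
t = 2A(√h₀ − √h)/0.06332 = 2·7.412·(√4.479 − √1.269)/0.06332
  = 14.8240 × (2.11636 − 1.12650) / 0.06332 = 231.740 s.

231.7 s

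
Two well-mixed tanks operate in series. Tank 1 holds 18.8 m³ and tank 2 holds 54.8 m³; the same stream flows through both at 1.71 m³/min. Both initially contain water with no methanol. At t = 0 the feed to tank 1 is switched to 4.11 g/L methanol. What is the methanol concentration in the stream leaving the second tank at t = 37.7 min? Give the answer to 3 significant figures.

Time constants: τᵢ = Vᵢ/Q for each well-mixed tank.
τ₁ = 18.8/1.71 = 10.994 min; τ₂ = 54.8/1.71 = 32.047 min.
Solving the cascade with C₁(0)=C₂(0)=0 gives C₂(t) = C_in[1 − (τ₁ e^(−t/τ₁) − τ₂ e^(−t/τ₂))/(τ₁ − τ₂)].
At t = 37.7: e^(−t/τ₁) = 0.032416, e^(−t/τ₂) = 0.30839.
C₂ = 4.11·[1 − (10.994·0.032416 − 32.047·0.30839)/(-21.053)] = 4.11·0.54750 = 2.2502 g/L.

2.25 g/L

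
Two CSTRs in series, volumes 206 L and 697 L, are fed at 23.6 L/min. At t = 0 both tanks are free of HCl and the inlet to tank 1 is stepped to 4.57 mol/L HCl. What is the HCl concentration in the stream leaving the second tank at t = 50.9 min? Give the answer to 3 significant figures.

3.42 mol/L

Species balance on tank i: dCᵢ/dt = (Cᵢ₋₁ − Cᵢ)/τᵢ with τᵢ = Vᵢ/Q.
τ₁ = 206/23.6 = 8.7288 min; τ₂ = 697/23.6 = 29.534 min.
Tank 1: C₁ = C_in(1 − e^(−t/τ₁)). Tank 2 (τ₁ ≠ τ₂): C₂ = C_in[1 − (τ₁ e^(−t/τ₁) − τ₂ e^(−t/τ₂))/(τ₁ − τ₂)].
At t = 50.9: e^(−t/τ₁) = 0.0029344, e^(−t/τ₂) = 0.17845.
C₂ = 4.57·[1 − (8.7288·0.0029344 − 29.534·0.17845)/(-20.805)] = 4.57·0.74791 = 3.4180 mol/L.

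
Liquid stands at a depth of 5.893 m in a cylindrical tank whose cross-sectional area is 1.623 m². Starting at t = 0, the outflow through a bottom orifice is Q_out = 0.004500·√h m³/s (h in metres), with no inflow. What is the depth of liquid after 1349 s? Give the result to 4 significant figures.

Volume balance on the tank: A dh/dt = −0.004500 √h.
Separate and integrate: 2(√h − √h₀) = −(0.004500/A) t.
√h = √5.893 − 0.004500·1349/(2·1.623) = 2.42755 − 1.87015 = 0.557402.
h = 0.557402² = 0.310697 m.

0.3107 m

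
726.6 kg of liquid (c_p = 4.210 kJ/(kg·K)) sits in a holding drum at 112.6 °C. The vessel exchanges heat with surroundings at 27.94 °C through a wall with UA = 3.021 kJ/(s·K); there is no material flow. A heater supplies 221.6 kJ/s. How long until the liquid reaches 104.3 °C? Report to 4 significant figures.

M c_p dT/dt = −UA(T − T_amb) + Q̇.
τ = M c_p/UA = 1012.57 s; T_ss = T_amb + Q̇/UA = 27.94 + 221.6/3.021 = 101.293 °C.
T(t) = T_ss + (T₀ − T_ss)e^(−t/τ); set T = 104.3:
t = −τ ln[(T − T_ss)/(T₀ − T_ss)] = −1012.57 · ln(0.265929) = 1341.18 s.

1341 s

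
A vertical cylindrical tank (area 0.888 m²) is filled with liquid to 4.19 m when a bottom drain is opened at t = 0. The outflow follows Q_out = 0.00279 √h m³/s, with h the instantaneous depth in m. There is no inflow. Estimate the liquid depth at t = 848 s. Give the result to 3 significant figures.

0.511 m

Accumulation of liquid (constant cross-section A): A dh/dt = −0.00279 √h.
Separate and integrate: 2(√h − √h₀) = −(0.00279/A) t.
√h = √4.19 − 0.00279·848/(2·0.888) = 2.0469 − 1.3322 = 0.71479.
h = 0.71479² = 0.51092 m.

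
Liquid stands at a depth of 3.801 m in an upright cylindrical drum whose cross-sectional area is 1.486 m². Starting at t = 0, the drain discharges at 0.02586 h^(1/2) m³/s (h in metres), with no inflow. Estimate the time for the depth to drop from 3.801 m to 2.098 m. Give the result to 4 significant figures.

57.60 s

Accumulation of liquid (constant cross-section A): A dh/dt = −0.02586 √h.
Separate and integrate: 2(√h − √h₀) = −(0.02586/A) t.
t = 2A(√h₀ − √h)/0.02586 = 2·1.486·(√3.801 − √2.098)/0.02586
  = 2.97200 × (1.94962 − 1.44845) / 0.02586 = 57.5975 s.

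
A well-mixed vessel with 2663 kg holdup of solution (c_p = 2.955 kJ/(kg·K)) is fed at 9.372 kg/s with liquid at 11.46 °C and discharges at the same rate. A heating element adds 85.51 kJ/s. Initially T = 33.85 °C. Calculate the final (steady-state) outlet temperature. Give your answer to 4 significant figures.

M c_p dT/dt = ṁ c_p (T_in − T) + Q̇.
At steady state dT/dt = 0 ⇒ T_ss = T_in + Q̇/(ṁ c_p) = 11.46 + 85.51/(9.372·2.955) = 14.5476 °C.

14.55 °C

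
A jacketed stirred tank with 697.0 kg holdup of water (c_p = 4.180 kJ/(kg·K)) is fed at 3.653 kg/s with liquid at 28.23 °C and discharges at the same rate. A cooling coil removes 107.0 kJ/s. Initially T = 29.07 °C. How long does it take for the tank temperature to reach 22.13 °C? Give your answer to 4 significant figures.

411.6 s

M c_p dT/dt = ṁ c_p (T_in − T) − Q̇.
τ = M/ṁ = 190.802 s; T_ss = T_in − Q̇/(ṁ c_p) = 21.2226 °C.
T(t) = T_ss + (T₀ − T_ss) e^(−t/τ). Set T = 22.13:
e^(−t/τ) = (22.13 − 21.2226)/(29.07 − 21.2226) = 0.115632
t = −190.802 · ln(0.115632) = 411.625 s.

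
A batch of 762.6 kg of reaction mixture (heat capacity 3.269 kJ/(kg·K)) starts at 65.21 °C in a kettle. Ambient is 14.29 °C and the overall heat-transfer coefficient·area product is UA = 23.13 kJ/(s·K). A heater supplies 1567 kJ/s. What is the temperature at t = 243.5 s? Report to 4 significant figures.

First-law balance (no shaft work): M c_p dT/dt = −UA(T − T_amb) + Q̇.
dT/dt = (T_ss − T)/τ with T_ss = T_amb + Q̇/UA = 14.29 + 1567/23.13 = 82.0375 °C, τ = M c_p/UA = 762.6·3.269/23.13 = 107.779 s.
Solution: T(t) = T_ss + (T₀ − T_ss) e^(−t/τ).
T(243.5) = 82.0375 + (-16.8275)·0.104430 = 80.2802 °C.

80.28 °C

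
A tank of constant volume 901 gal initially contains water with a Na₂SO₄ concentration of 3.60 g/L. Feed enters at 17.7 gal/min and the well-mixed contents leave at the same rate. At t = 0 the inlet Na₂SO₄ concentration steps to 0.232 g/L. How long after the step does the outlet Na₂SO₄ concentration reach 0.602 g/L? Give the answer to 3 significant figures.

Species balance: V dC/dt = Q(C_in − C) ⇒ τ = V/Q = 50.904 min.
C(t) = C_in + (C₀ − C_in) e^(−t/τ). Set C = 0.602 and solve for t:
e^(−t/τ) = (C − C_in)/(C₀ − C_in) = (0.602 − 0.232)/(3.60 − 0.232) = 0.10986
t = −τ ln(…) = 50.904 × 2.2086 = 112.43 min.

112 min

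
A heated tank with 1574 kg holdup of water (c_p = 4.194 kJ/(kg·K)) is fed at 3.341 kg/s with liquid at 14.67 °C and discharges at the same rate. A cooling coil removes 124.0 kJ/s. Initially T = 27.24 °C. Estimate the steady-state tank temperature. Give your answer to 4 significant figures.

5.821 °C

Energy balance: M c_p dT/dt = ṁ c_p (T_in − T) − 124.0.
At steady state dT/dt = 0 ⇒ T_ss = T_in − Q̇/(ṁ c_p) = 14.67 − 124.0/(3.341·4.194) = 5.82054 °C.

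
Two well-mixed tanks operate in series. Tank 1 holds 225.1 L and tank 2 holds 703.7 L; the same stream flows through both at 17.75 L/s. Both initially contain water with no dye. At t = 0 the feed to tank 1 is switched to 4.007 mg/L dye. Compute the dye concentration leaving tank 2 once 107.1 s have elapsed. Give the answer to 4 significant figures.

Each tank obeys Vᵢ dCᵢ/dt = Q(Cᵢ₋₁ − Cᵢ), so τᵢ = Vᵢ/Q.
τ₁ = 225.1/17.75 = 12.6817 s; τ₂ = 703.7/17.75 = 39.6451 s.
Solving the cascade with C₁(0)=C₂(0)=0 gives C₂(t) = C_in[1 − (τ₁ e^(−t/τ₁) − τ₂ e^(−t/τ₂))/(τ₁ − τ₂)].
At t = 107.1: e^(−t/τ₁) = 0.000214920, e^(−t/τ₂) = 0.0671067.
C₂ = 4.007·[1 − (12.6817·0.000214920 − 39.6451·0.0671067)/(-26.9634)] = 4.007·0.901432 = 3.61204 mg/L.

3.612 mg/L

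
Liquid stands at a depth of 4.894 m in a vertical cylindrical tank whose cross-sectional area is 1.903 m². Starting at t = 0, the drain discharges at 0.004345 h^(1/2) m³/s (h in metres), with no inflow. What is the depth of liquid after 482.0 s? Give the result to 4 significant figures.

2.762 m

With no inflow, A dh/dt = −0.004345 √h.
This is separable: 2 d(√h)/dt = −0.004345/A, so √h = √h₀ − (0.004345/(2A)) t.
√h = √4.894 − 0.004345·482.0/(2·1.903) = 2.21224 − 0.550260 = 1.66198.
h = 1.66198² = 2.76217 m.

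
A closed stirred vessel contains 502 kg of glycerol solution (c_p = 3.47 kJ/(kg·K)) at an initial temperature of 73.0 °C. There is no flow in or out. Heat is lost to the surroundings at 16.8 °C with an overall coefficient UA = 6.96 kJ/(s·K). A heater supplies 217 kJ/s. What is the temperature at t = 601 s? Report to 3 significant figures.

First-law balance (no shaft work): M c_p dT/dt = −UA(T − T_amb) + Q̇.
dT/dt = (T_ss − T)/τ with T_ss = T_amb + Q̇/UA = 16.8 + 217/6.96 = 47.978 °C, τ = M c_p/UA = 502·3.47/6.96 = 250.28 s.
This is linear first-order; T(t) = T_ss + (T₀ − T_ss) e^(−t/τ).
T(601) = 47.978 + (25.022)·0.090598 = 50.245 °C.

50.2 °C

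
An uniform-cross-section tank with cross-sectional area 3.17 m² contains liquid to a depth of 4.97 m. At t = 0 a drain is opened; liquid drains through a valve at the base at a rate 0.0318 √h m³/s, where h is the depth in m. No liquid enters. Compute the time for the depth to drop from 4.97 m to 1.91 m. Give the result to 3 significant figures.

169 s

A dh/dt = −Q_out = −0.0318 √h.
∫ h^(−1/2) dh = −(0.0318/A) ∫ dt, giving 2√h = 2√h₀ − (0.0318/A) t.
t = 2A(√h₀ − √h)/0.0318 = 2·3.17·(√4.97 − √1.91)/0.0318
  = 6.3400 × (2.2293 − 1.3820) / 0.0318 = 168.93 s.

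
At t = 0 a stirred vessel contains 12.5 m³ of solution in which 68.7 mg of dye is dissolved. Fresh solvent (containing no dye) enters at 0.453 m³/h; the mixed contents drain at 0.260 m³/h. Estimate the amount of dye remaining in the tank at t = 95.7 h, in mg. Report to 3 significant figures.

Let m(t) be the amount of dye. Volume: V(t) = V₀ + (Q_in − Q_out) t = 12.5 + 0.19300 t; V(95.7) = 30.970 m³.
Species balance (pure solvent in): dm/dt = −Q_out · m/V(t).
dm/m = −Q_out dt/(V₀ + 0.19300 t); integrating gives ln(m/m₀) = −(Q_out/(Q_in−Q_out)) ln(V/V₀).
m = m₀ (V₀/V)^(Q_out/(Q_in−Q_out)) = 68.7 × (12.5/30.970)^(1.3472) = 20.237 mg.

20.2 mg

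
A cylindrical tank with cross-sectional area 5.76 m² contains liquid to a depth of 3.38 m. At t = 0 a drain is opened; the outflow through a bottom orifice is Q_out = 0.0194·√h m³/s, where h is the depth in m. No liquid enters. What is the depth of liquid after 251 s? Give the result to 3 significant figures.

2.00 m

With no inflow, A dh/dt = −0.0194 √h.
∫ h^(−1/2) dh = −(0.0194/A) ∫ dt, giving 2√h = 2√h₀ − (0.0194/A) t.
√h = √3.38 − 0.0194·251/(2·5.76) = 1.8385 − 0.42269 = 1.4158.
h = 1.4158² = 2.0045 m.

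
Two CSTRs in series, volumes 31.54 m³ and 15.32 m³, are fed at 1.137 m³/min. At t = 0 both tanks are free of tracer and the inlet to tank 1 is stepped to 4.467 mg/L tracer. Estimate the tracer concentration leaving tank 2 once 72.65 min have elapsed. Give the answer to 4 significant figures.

3.853 mg/L

Each tank obeys Vᵢ dCᵢ/dt = Q(Cᵢ₋₁ − Cᵢ), so τᵢ = Vᵢ/Q.
τ₁ = 31.54/1.137 = 27.7397 min; τ₂ = 15.32/1.137 = 13.4741 min.
Tank 1: C₁ = C_in(1 − e^(−t/τ₁)). Tank 2 (τ₁ ≠ τ₂): C₂ = C_in[1 − (τ₁ e^(−t/τ₁) − τ₂ e^(−t/τ₂))/(τ₁ − τ₂)].
At t = 72.65: e^(−t/τ₁) = 0.0728762, e^(−t/τ₂) = 0.00455357.
C₂ = 4.467·[1 − (27.7397·0.0728762 − 13.4741·0.00455357)/(14.2656)] = 4.467·0.862592 = 3.85320 mg/L.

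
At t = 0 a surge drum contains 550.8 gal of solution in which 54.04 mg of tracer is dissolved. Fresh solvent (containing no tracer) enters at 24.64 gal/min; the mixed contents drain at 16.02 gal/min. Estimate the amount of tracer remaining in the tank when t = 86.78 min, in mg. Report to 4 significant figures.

10.97 mg

Let m(t) be the amount of tracer. Volume: V(t) = V₀ + (Q_in − Q_out) t = 550.8 + 8.62000 t; V(86.78) = 1298.84 gal.
Species balance (pure solvent in): dm/dt = −Q_out · m/V(t).
dm/m = −Q_out dt/(V₀ + 8.62000 t); integrating gives ln(m/m₀) = −(Q_out/(Q_in−Q_out)) ln(V/V₀).
m = m₀ (V₀/V)^(Q_out/(Q_in−Q_out)) = 54.04 × (550.8/1298.84)^(1.85847) = 10.9728 mg.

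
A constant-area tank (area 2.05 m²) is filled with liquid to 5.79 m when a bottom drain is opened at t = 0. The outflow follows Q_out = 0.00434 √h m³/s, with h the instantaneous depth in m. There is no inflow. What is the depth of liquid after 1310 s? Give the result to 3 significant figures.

1.04 m

A dh/dt = −Q_out = −0.00434 √h.
Separate and integrate: 2(√h − √h₀) = −(0.00434/A) t.
√h = √5.79 − 0.00434·1310/(2·2.05) = 2.4062 − 1.3867 = 1.0196.
h = 1.0196² = 1.0395 m.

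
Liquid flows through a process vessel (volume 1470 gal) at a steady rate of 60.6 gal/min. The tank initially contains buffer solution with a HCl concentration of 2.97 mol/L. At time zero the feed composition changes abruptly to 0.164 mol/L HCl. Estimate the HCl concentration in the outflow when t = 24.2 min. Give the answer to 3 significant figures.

1.20 mol/L

Transient balance on the dissolved component: V dC/dt = Q(C_in − C).
Time constant τ = V/Q = 1470/60.6 = 24.257 min.
This is linear first-order; C(t) = C_in + (C₀ − C_in) e^(−t/τ).
C(24.2) = 0.164 + (2.97 − 0.164)·e^(−24.2/24.257) = 0.164 + (2.8060)·0.36875 = 1.1987 mol/L.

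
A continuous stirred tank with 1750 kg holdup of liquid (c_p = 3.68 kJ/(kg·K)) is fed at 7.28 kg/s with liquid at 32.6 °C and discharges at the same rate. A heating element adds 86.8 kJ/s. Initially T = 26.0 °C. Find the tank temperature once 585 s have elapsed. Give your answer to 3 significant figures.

35.0 °C

M c_p dT/dt = ṁ c_p (T_in − T) + Q̇.
τ = M/ṁ = 240.38 s; T_ss = T_in + Q̇/(ṁ c_p) = 32.6 + 86.8/(7.28·3.68) = 35.840 °C.
This is linear first-order; T(t) = T_ss + (T₀ − T_ss) e^(−t/τ).
T(585) = 35.840 + (-9.8400)·e^(−585/240.38) = 35.840 + (-9.8400)·0.087720 = 34.977 °C.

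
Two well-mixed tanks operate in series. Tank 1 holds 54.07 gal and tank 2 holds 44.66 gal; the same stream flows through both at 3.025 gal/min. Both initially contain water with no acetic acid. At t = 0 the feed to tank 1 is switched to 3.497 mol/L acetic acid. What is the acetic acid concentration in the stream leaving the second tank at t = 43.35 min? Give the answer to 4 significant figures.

2.600 mol/L

Species balance on tank i: dCᵢ/dt = (Cᵢ₋₁ − Cᵢ)/τᵢ with τᵢ = Vᵢ/Q.
τ₁ = 54.07/3.025 = 17.8744 min; τ₂ = 44.66/3.025 = 14.7636 min.
Solving the cascade with C₁(0)=C₂(0)=0 gives C₂(t) = C_in[1 − (τ₁ e^(−t/τ₁) − τ₂ e^(−t/τ₂))/(τ₁ − τ₂)].
At t = 43.35: e^(−t/τ₁) = 0.0884552, e^(−t/τ₂) = 0.0530634.
C₂ = 3.497·[1 − (17.8744·0.0884552 − 14.7636·0.0530634)/(3.11074)] = 3.497·0.743575 = 2.60028 mol/L.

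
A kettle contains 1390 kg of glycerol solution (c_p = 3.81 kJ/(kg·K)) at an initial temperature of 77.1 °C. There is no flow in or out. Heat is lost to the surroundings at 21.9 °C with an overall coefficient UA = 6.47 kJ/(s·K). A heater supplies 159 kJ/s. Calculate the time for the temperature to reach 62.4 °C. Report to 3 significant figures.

Lumped-capacitance energy balance: M c_p dT/dt = UA(T_amb − T) + Q̇.
τ = M c_p/UA = 818.53 s; T_ss = T_amb + Q̇/UA = 21.9 + 159/6.47 = 46.475 °C.
T(t) = T_ss + (T₀ − T_ss)e^(−t/τ); set T = 62.4:
t = −τ ln[(T − T_ss)/(T₀ − T_ss)] = −818.53 · ln(0.52000) = 535.26 s.

535 s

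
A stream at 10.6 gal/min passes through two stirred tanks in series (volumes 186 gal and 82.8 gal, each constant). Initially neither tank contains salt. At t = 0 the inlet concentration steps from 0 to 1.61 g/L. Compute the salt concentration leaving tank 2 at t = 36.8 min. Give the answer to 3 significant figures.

1.27 g/L

Species balance on tank i: dCᵢ/dt = (Cᵢ₋₁ − Cᵢ)/τᵢ with τᵢ = Vᵢ/Q.
τ₁ = 186/10.6 = 17.547 min; τ₂ = 82.8/10.6 = 7.8113 min.
Solving the cascade with C₁(0)=C₂(0)=0 gives C₂(t) = C_in[1 − (τ₁ e^(−t/τ₁) − τ₂ e^(−t/τ₂))/(τ₁ − τ₂)].
At t = 36.8: e^(−t/τ₁) = 0.12280, e^(−t/τ₂) = 0.0089948.
C₂ = 1.61·[1 − (17.547·0.12280 − 7.8113·0.0089948)/(9.7358)] = 1.61·0.78589 = 1.2653 g/L.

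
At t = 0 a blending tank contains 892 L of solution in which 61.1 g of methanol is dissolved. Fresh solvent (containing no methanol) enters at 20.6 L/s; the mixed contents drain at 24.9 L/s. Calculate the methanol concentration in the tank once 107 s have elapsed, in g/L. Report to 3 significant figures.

0.00212 g/L

Let m(t) be the amount of methanol. Volume: V(t) = V₀ + (Q_in − Q_out) t = 892 − 4.3000 t; V(107) = 431.90 L.
Solute balance: dm/dt = 0 − Q_out C = −Q_out m/V(t).
Separate: dm/m = −Q_out dt/V(t) ⇒ ln(m/m₀) = −(Q_out/(Q_in−Q_out)) ln(V/V₀).
m = m₀ (V₀/V)^(Q_out/(Q_in−Q_out)) = 61.1 × (892/431.90)^(-5.7907) = 0.91638 g.
C = m/V = 0.91638/431.90 = 0.0021218 g/L.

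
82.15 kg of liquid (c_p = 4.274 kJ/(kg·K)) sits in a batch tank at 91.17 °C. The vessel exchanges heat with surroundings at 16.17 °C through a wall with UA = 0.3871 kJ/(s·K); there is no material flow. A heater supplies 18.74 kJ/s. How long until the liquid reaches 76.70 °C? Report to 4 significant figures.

First-law balance (no shaft work): M c_p dT/dt = −UA(T − T_amb) + Q̇.
τ = M c_p/UA = 907.024 s; T_ss = T_amb + Q̇/UA = 16.17 + 18.74/0.3871 = 64.5813 °C.
T(t) = T_ss + (T₀ − T_ss)e^(−t/τ); set T = 76.70:
t = −τ ln[(T − T_ss)/(T₀ − T_ss)] = −907.024 · ln(0.455785) = 712.681 s.

712.7 s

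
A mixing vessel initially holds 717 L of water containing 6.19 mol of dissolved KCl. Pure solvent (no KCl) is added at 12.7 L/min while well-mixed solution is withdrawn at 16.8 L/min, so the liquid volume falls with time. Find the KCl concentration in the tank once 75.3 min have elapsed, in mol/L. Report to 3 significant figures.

0.00151 mol/L

Let m(t) be the amount of KCl. Volume: V(t) = V₀ + (Q_in − Q_out) t = 717 − 4.1000 t; V(75.3) = 408.27 L.
Solute balance: dm/dt = 0 − Q_out C = −Q_out m/V(t).
Separate: dm/m = −Q_out dt/V(t) ⇒ ln(m/m₀) = −(Q_out/(Q_in−Q_out)) ln(V/V₀).
m = m₀ (V₀/V)^(Q_out/(Q_in−Q_out)) = 6.19 × (717/408.27)^(-4.0976) = 0.61595 mol.
C = m/V = 0.61595/408.27 = 0.0015087 mol/L.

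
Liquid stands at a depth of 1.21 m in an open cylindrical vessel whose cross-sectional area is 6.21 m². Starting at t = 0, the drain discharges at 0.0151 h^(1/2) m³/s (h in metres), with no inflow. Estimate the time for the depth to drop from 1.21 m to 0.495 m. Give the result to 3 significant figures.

326 s

A dh/dt = −Q_out = −0.0151 √h.
∫ h^(−1/2) dh = −(0.0151/A) ∫ dt, giving 2√h = 2√h₀ − (0.0151/A) t.
t = 2A(√h₀ − √h)/0.0151 = 2·6.21·(√1.21 − √0.495)/0.0151
  = 12.420 × (1.1000 − 0.70356) / 0.0151 = 326.08 s.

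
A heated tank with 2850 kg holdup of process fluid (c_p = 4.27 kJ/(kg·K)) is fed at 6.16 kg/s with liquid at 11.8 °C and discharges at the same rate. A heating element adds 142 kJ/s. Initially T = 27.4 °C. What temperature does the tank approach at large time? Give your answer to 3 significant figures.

Energy balance: M c_p dT/dt = ṁ c_p (T_in − T) + 142.
At steady state dT/dt = 0 ⇒ T_ss = T_in + Q̇/(ṁ c_p) = 11.8 + 142/(6.16·4.27) = 17.199 °C.

17.2 °C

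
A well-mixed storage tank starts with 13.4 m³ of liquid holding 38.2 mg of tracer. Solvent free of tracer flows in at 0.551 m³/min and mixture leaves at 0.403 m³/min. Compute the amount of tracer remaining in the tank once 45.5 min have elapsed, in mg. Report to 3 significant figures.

12.6 mg

Total volume: dV/dt = Q_in − Q_out = 0.14800 m³/min, so V(t) = 13.4 + 0.14800 t and V(45.5) = 20.134 m³.
Species balance (pure solvent in): dm/dt = −Q_out · m/V(t).
dm/m = −Q_out dt/(V₀ + 0.14800 t); integrating gives ln(m/m₀) = −(Q_out/(Q_in−Q_out)) ln(V/V₀).
m = m₀ (V₀/V)^(Q_out/(Q_in−Q_out)) = 38.2 × (13.4/20.134)^(2.7230) = 12.606 mg.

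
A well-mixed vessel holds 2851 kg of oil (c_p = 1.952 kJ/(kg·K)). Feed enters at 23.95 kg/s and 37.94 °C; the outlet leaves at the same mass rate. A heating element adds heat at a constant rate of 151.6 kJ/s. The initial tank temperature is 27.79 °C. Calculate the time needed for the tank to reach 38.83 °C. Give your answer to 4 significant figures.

207.0 s

M c_p dT/dt = ṁ c_p (T_in − T) + Q̇.
τ = M/ṁ = 119.040 s; T_ss = T_in + Q̇/(ṁ c_p) = 41.1828 °C.
T(t) = T_ss + (T₀ − T_ss) e^(−t/τ). Set T = 38.83:
e^(−t/τ) = (38.83 − 41.1828)/(27.79 − 41.1828) = 0.175674
t = −119.040 · ln(0.175674) = 207.025 s.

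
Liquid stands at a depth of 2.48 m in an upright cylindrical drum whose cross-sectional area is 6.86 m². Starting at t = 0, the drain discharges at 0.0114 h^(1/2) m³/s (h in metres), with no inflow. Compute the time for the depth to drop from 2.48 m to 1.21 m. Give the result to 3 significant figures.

571 s

Accumulation of liquid (constant cross-section A): A dh/dt = −0.0114 √h.
Separate and integrate: 2(√h − √h₀) = −(0.0114/A) t.
t = 2A(√h₀ − √h)/0.0114 = 2·6.86·(√2.48 − √1.21)/0.0114
  = 13.720 × (1.5748 − 1.1000) / 0.0114 = 571.43 s.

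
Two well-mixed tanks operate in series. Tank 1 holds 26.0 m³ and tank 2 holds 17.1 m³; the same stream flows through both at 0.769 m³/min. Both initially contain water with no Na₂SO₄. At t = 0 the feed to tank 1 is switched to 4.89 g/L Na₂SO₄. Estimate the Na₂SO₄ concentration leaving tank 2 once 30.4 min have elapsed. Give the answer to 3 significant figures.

Time constants: τᵢ = Vᵢ/Q for each well-mixed tank.
τ₁ = 26.0/0.769 = 33.810 min; τ₂ = 17.1/0.769 = 22.237 min.
Solving the cascade with C₁(0)=C₂(0)=0 gives C₂(t) = C_in[1 − (τ₁ e^(−t/τ₁) − τ₂ e^(−t/τ₂))/(τ₁ − τ₂)].
At t = 30.4: e^(−t/τ₁) = 0.40692, e^(−t/τ₂) = 0.25484.
C₂ = 4.89·[1 − (33.810·0.40692 − 22.237·0.25484)/(11.573)] = 4.89·0.30089 = 1.4713 g/L.

1.47 g/L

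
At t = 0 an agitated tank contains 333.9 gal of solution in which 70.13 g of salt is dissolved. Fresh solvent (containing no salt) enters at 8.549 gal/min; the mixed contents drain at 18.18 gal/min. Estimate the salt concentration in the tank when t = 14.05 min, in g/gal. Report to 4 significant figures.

Total volume: dV/dt = Q_in − Q_out = -9.63100 gal/min, so V(t) = 333.9 − 9.63100 t and V(14.05) = 198.584 gal.
No salt enters, so dm/dt = −Q_out · (m/V).
Separate: dm/m = −Q_out dt/V(t) ⇒ ln(m/m₀) = −(Q_out/(Q_in−Q_out)) ln(V/V₀).
m = m₀ (V₀/V)^(Q_out/(Q_in−Q_out)) = 70.13 × (333.9/198.584)^(-1.88765) = 26.2975 g.
C = m/V = 26.2975/198.584 = 0.132425 g/gal.

0.1324 g/gal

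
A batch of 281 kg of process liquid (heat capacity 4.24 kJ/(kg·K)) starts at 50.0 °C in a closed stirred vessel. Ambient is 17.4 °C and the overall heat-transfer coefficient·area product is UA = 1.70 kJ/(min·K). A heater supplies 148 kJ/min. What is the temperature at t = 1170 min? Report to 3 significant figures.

94.2 °C

Lumped-capacitance energy balance: M c_p dT/dt = UA(T_amb − T) + Q̇.
dT/dt = (T_ss − T)/τ with T_ss = T_amb + Q̇/UA = 17.4 + 148/1.70 = 104.46 °C, τ = M c_p/UA = 281·4.24/1.70 = 700.85 min.
Integrating: T(t) = T_ss + (T₀ − T_ss) e^(−t/τ).
T(1170) = 104.46 + (-54.459)·0.18836 = 94.201 °C.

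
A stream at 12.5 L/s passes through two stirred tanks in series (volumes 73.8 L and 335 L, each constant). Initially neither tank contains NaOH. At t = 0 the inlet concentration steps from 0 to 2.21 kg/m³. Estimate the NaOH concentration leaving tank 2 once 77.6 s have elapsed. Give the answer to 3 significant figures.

2.05 kg/m³

Species balance on tank i: dCᵢ/dt = (Cᵢ₋₁ − Cᵢ)/τᵢ with τᵢ = Vᵢ/Q.
τ₁ = 73.8/12.5 = 5.9040 s; τ₂ = 335/12.5 = 26.800 s.
Tank 1: C₁ = C_in(1 − e^(−t/τ₁)). Tank 2 (τ₁ ≠ τ₂): C₂ = C_in[1 − (τ₁ e^(−t/τ₁) − τ₂ e^(−t/τ₂))/(τ₁ − τ₂)].
At t = 77.6: e^(−t/τ₁) = 1.9579e-06, e^(−t/τ₂) = 0.055270.
C₂ = 2.21·[1 − (5.9040·1.9579e-06 − 26.800·0.055270)/(-20.896)] = 2.21·0.92911 = 2.0533 kg/m³.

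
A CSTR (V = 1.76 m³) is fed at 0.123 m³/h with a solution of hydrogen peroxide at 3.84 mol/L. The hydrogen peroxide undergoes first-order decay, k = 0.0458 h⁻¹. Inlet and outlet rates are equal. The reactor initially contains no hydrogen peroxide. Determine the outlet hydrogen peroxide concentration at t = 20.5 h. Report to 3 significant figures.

Species balance: V dC/dt = Q C_in − Q C − k V C.
dC/dt = (Q/V) C_in − (Q/V + k) C; effective rate a = Q/V + k = 0.069886 + 0.0458 = 0.11569 h⁻¹.
C_ss = Q C_in/(Q + kV) = 2.3198 mol/L; C(t) = C_ss + (C₀ − C_ss) e^(−a t).
C(20.5) = 2.3198 + (-2.3198)·e^(−0.11569·20.5) = 2.3198 + (-2.3198)·0.093334 = 2.1032 mol/L.

2.10 mol/L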